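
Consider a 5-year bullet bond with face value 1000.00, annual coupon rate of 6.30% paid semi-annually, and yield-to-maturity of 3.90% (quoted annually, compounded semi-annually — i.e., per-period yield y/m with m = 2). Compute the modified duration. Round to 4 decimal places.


Answer: Modified duration = 4.3193

Derivation:
Coupon per period c = face * coupon_rate / m = 31.500000
Periods per year m = 2; per-period yield y/m = 0.019500
Number of cashflows N = 10
Cashflows (t years, CF_t, discount factor 1/(1+y/m)^(m*t), PV):
  t = 0.5000: CF_t = 31.500000, DF = 0.980873, PV = 30.897499
  t = 1.0000: CF_t = 31.500000, DF = 0.962112, PV = 30.306522
  t = 1.5000: CF_t = 31.500000, DF = 0.943709, PV = 29.726848
  t = 2.0000: CF_t = 31.500000, DF = 0.925659, PV = 29.158262
  t = 2.5000: CF_t = 31.500000, DF = 0.907954, PV = 28.600551
  t = 3.0000: CF_t = 31.500000, DF = 0.890588, PV = 28.053508
  t = 3.5000: CF_t = 31.500000, DF = 0.873553, PV = 27.516928
  t = 4.0000: CF_t = 31.500000, DF = 0.856845, PV = 26.990611
  t = 4.5000: CF_t = 31.500000, DF = 0.840456, PV = 26.474361
  t = 5.0000: CF_t = 1031.500000, DF = 0.824380, PV = 850.348463
Price P = sum_t PV_t = 1108.073552
First compute Macaulay numerator sum_t t * PV_t:
  t * PV_t at t = 0.5000: 15.448749
  t * PV_t at t = 1.0000: 30.306522
  t * PV_t at t = 1.5000: 44.590272
  t * PV_t at t = 2.0000: 58.316524
  t * PV_t at t = 2.5000: 71.501378
  t * PV_t at t = 3.0000: 84.160523
  t * PV_t at t = 3.5000: 96.309247
  t * PV_t at t = 4.0000: 107.962443
  t * PV_t at t = 4.5000: 119.134623
  t * PV_t at t = 5.0000: 4251.742316
Macaulay duration D = 4879.472598 / 1108.073552 = 4.403564
Modified duration = D / (1 + y/m) = 4.403564 / (1 + 0.019500) = 4.319337


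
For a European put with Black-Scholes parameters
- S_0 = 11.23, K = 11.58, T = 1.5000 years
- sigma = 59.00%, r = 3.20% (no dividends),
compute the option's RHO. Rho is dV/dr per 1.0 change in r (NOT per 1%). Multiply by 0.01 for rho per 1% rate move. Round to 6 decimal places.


d1 = 0.3852539430; d2 = -0.3373455311
phi(d1) = 0.3704084981; exp(-qT) = 1.0000000000; exp(-rT) = 0.9531337871
N(-d2) = 0.6320717799
Rho = -K*T*exp(-rT)*N(-d2) = -11.5800 * 1.5000 * 0.9531337871 * 0.6320717799 = -10.464539

Answer: Rho = -10.464539


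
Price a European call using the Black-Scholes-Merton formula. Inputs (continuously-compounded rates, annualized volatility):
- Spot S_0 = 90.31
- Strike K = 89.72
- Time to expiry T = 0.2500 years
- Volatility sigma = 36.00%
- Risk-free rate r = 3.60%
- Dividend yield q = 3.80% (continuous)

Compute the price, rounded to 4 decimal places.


Answer: Price = 6.6694

Derivation:
d1 = (ln(S/K) + (r - q + 0.5*sigma^2) * T) / (sigma * sqrt(T)) = 0.12363604
d2 = d1 - sigma * sqrt(T) = -0.05636396
exp(-rT) = 0.99104038; exp(-qT) = 0.99054498
C = S_0 * exp(-qT) * N(d1) - K * exp(-rT) * N(d2)
N(d1) = 0.54919827; N(d2) = 0.47752593
C = 90.3100 * 0.99054498 * 0.54919827 - 89.7200 * 0.99104038 * 0.47752593 = 6.6694


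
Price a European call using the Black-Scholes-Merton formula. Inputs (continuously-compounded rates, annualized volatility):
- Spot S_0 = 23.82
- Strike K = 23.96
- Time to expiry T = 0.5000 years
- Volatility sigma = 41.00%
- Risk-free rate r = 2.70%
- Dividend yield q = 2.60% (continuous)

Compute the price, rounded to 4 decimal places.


Answer: Price = 2.6545

Derivation:
d1 = (ln(S/K) + (r - q + 0.5*sigma^2) * T) / (sigma * sqrt(T)) = 0.12646791
d2 = d1 - sigma * sqrt(T) = -0.16344587
exp(-rT) = 0.98659072; exp(-qT) = 0.98708414
C = S_0 * exp(-qT) * N(d1) - K * exp(-rT) * N(d2)
N(d1) = 0.55031923; N(d2) = 0.43508370
C = 23.8200 * 0.98708414 * 0.55031923 - 23.9600 * 0.98659072 * 0.43508370 = 2.6545


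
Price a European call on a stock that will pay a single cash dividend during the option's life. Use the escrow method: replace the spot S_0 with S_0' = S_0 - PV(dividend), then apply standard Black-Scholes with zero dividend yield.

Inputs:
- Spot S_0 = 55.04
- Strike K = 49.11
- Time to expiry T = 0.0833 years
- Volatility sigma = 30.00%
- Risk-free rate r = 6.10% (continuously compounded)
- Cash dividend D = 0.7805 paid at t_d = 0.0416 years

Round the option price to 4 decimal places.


Answer: Price = 5.6449

Derivation:
PV(D) = D * exp(-r * t_d) = 0.7805 * 0.99746562 = 0.77852191
S_0' = S_0 - PV(D) = 55.0400 - 0.77852191 = 54.26147809
d1 = (ln(S_0'/K) + (r + sigma^2/2)*T) / (sigma*sqrt(T)) = 1.25404393
d2 = d1 - sigma*sqrt(T) = 1.16745872
exp(-rT) = 0.99493159
N(d1) = 0.89508698; N(d2) = 0.87848741
C = S_0' * N(d1) - K * exp(-rT) * N(d2) = 54.26147809 * 0.89508698 - 49.1100 * 0.99493159 * 0.87848741 = 5.6449


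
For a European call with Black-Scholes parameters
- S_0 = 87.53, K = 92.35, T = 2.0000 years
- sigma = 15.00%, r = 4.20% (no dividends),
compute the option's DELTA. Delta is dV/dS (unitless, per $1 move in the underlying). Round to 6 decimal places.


Answer: Delta = 0.598456

Derivation:
d1 = 0.2493535937; d2 = 0.0372215593
phi(d1) = 0.3867305272; exp(-qT) = 1.0000000000; exp(-rT) = 0.9194312561
N(d1) = 0.5984563608
Delta = exp(-qT) * N(d1) = 1.0000000000 * 0.5984563608 = 0.598456


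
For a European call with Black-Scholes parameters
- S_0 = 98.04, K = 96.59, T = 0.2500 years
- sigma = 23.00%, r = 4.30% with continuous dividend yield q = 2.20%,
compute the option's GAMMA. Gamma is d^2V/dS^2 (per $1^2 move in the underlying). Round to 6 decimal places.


d1 = 0.2327203693; d2 = 0.1177203693
phi(d1) = 0.3882841281; exp(-qT) = 0.9945150973; exp(-rT) = 0.9893075748
Gamma = exp(-qT) * phi(d1) / (S * sigma * sqrt(T)) = 0.9945150973 * 0.3882841281 / (98.0400 * 0.2300 * 0.5000000000) = 0.034250

Answer: Gamma = 0.034250


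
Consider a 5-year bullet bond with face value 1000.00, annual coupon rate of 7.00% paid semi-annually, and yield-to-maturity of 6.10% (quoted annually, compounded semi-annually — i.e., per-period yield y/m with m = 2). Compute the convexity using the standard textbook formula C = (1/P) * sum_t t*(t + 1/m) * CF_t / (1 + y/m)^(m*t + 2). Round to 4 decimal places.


Coupon per period c = face * coupon_rate / m = 35.000000
Periods per year m = 2; per-period yield y/m = 0.030500
Number of cashflows N = 10
Cashflows (t years, CF_t, discount factor 1/(1+y/m)^(m*t), PV):
  t = 0.5000: CF_t = 35.000000, DF = 0.970403, PV = 33.964095
  t = 1.0000: CF_t = 35.000000, DF = 0.941681, PV = 32.958850
  t = 1.5000: CF_t = 35.000000, DF = 0.913810, PV = 31.983358
  t = 2.0000: CF_t = 35.000000, DF = 0.886764, PV = 31.036737
  t = 2.5000: CF_t = 35.000000, DF = 0.860518, PV = 30.118134
  t = 3.0000: CF_t = 35.000000, DF = 0.835049, PV = 29.226719
  t = 3.5000: CF_t = 35.000000, DF = 0.810334, PV = 28.361688
  t = 4.0000: CF_t = 35.000000, DF = 0.786350, PV = 27.522259
  t = 4.5000: CF_t = 35.000000, DF = 0.763076, PV = 26.707675
  t = 5.0000: CF_t = 1035.000000, DF = 0.740491, PV = 766.408634
Price P = sum_t PV_t = 1038.288149
Convexity numerator sum_t t*(t + 1/m) * CF_t / (1+y/m)^(m*t + 2):
  t = 0.5000: term = 15.991679
  t = 1.0000: term = 46.555106
  t = 1.5000: term = 90.354403
  t = 2.0000: term = 146.133596
  t = 2.5000: term = 212.712658
  t = 3.0000: term = 288.983718
  t = 3.5000: term = 373.907447
  t = 4.0000: term = 466.509603
  t = 4.5000: term = 565.877733
  t = 5.0000: term = 19847.101478
Convexity = (1/P) * sum = 22054.127421 / 1038.288149 = 21.240854

Answer: Convexity = 21.2409


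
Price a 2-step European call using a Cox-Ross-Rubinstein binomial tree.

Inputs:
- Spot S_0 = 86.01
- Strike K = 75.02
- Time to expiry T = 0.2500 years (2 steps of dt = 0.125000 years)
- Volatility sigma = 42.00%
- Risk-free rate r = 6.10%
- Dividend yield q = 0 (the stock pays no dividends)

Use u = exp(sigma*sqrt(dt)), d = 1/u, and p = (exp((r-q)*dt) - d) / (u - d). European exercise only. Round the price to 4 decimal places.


dt = T/N = 0.125000
u = exp(sigma*sqrt(dt)) = 1.160084; d = 1/u = 0.862007
p = (exp((r-q)*dt) - d) / (u - d) = 0.488623
Discount per step: exp(-r*dt) = 0.992404
Stock lattice S(k, i) with i counting down-moves:
  k=0: S(0,0) = 86.0100
  k=1: S(1,0) = 99.7788; S(1,1) = 74.1412
  k=2: S(2,0) = 115.7518; S(2,1) = 86.0100; S(2,2) = 63.9102
Terminal payoffs V(N, i) = max(S_T - K, 0):
  V(2,0) = 40.731820; V(2,1) = 10.990000; V(2,2) = 0.000000
Backward induction: V(k, i) = exp(-r*dt) * [p * V(k+1, i) + (1-p) * V(k+1, i+1)].
  V(1,0) = exp(-r*dt) * [p*40.731820 + (1-p)*10.990000] = 25.328678
  V(1,1) = exp(-r*dt) * [p*10.990000 + (1-p)*0.000000] = 5.329180
  V(0,0) = exp(-r*dt) * [p*25.328678 + (1-p)*5.329180] = 14.986691

Answer: Price = V(0,0) = 14.9867


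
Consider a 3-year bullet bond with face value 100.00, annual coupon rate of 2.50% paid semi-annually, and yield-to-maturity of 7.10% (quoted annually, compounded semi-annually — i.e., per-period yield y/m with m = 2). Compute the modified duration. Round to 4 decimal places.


Answer: Modified duration = 2.8020

Derivation:
Coupon per period c = face * coupon_rate / m = 1.250000
Periods per year m = 2; per-period yield y/m = 0.035500
Number of cashflows N = 6
Cashflows (t years, CF_t, discount factor 1/(1+y/m)^(m*t), PV):
  t = 0.5000: CF_t = 1.250000, DF = 0.965717, PV = 1.207146
  t = 1.0000: CF_t = 1.250000, DF = 0.932609, PV = 1.165762
  t = 1.5000: CF_t = 1.250000, DF = 0.900637, PV = 1.125796
  t = 2.0000: CF_t = 1.250000, DF = 0.869760, PV = 1.087200
  t = 2.5000: CF_t = 1.250000, DF = 0.839942, PV = 1.049928
  t = 3.0000: CF_t = 101.250000, DF = 0.811147, PV = 82.128599
Price P = sum_t PV_t = 87.764431
First compute Macaulay numerator sum_t t * PV_t:
  t * PV_t at t = 0.5000: 0.603573
  t * PV_t at t = 1.0000: 1.165762
  t * PV_t at t = 1.5000: 1.688694
  t * PV_t at t = 2.0000: 2.174401
  t * PV_t at t = 2.5000: 2.624820
  t * PV_t at t = 3.0000: 246.385796
Macaulay duration D = 254.643045 / 87.764431 = 2.901438
Modified duration = D / (1 + y/m) = 2.901438 / (1 + 0.035500) = 2.801968


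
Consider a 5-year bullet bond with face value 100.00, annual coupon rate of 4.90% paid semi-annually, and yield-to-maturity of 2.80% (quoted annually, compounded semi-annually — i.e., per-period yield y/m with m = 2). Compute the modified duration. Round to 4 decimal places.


Answer: Modified duration = 4.4600

Derivation:
Coupon per period c = face * coupon_rate / m = 2.450000
Periods per year m = 2; per-period yield y/m = 0.014000
Number of cashflows N = 10
Cashflows (t years, CF_t, discount factor 1/(1+y/m)^(m*t), PV):
  t = 0.5000: CF_t = 2.450000, DF = 0.986193, PV = 2.416174
  t = 1.0000: CF_t = 2.450000, DF = 0.972577, PV = 2.382814
  t = 1.5000: CF_t = 2.450000, DF = 0.959149, PV = 2.349915
  t = 2.0000: CF_t = 2.450000, DF = 0.945906, PV = 2.317471
  t = 2.5000: CF_t = 2.450000, DF = 0.932847, PV = 2.285474
  t = 3.0000: CF_t = 2.450000, DF = 0.919967, PV = 2.253919
  t = 3.5000: CF_t = 2.450000, DF = 0.907265, PV = 2.222800
  t = 4.0000: CF_t = 2.450000, DF = 0.894739, PV = 2.192111
  t = 4.5000: CF_t = 2.450000, DF = 0.882386, PV = 2.161845
  t = 5.0000: CF_t = 102.450000, DF = 0.870203, PV = 89.152271
Price P = sum_t PV_t = 109.734794
First compute Macaulay numerator sum_t t * PV_t:
  t * PV_t at t = 0.5000: 1.208087
  t * PV_t at t = 1.0000: 2.382814
  t * PV_t at t = 1.5000: 3.524873
  t * PV_t at t = 2.0000: 4.634942
  t * PV_t at t = 2.5000: 5.713685
  t * PV_t at t = 3.0000: 6.761758
  t * PV_t at t = 3.5000: 7.779800
  t * PV_t at t = 4.0000: 8.768442
  t * PV_t at t = 4.5000: 9.728301
  t * PV_t at t = 5.0000: 445.761357
Macaulay duration D = 496.264059 / 109.734794 = 4.522395
Modified duration = D / (1 + y/m) = 4.522395 / (1 + 0.014000) = 4.459955


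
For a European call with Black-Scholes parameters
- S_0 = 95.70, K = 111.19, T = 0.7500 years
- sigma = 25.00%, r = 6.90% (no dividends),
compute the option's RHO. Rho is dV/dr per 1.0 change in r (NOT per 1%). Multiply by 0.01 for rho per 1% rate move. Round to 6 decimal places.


d1 = -0.3456464484; d2 = -0.5621527993
phi(d1) = 0.3758089912; exp(-qT) = 1.0000000000; exp(-rT) = 0.9495662287
N(d2) = 0.2870059587
Rho = K*T*exp(-rT)*N(d2) = 111.1900 * 0.7500 * 0.9495662287 * 0.2870059587 = 22.727055

Answer: Rho = 22.727055


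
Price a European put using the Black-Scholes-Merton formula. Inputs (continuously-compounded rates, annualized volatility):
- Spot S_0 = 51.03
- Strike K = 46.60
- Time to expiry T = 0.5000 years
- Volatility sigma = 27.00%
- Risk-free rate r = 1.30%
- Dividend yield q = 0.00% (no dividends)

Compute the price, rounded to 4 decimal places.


Answer: Price = 1.8037

Derivation:
d1 = (ln(S/K) + (r - q + 0.5*sigma^2) * T) / (sigma * sqrt(T)) = 0.60516898
d2 = d1 - sigma * sqrt(T) = 0.41425015
exp(-rT) = 0.99352108; exp(-qT) = 1.00000000
P = K * exp(-rT) * N(-d2) - S_0 * exp(-qT) * N(-d1)
N(-d1) = 0.27253336; N(-d2) = 0.33934546
P = 46.6000 * 0.99352108 * 0.33934546 - 51.0300 * 1.00000000 * 0.27253336 = 1.8037


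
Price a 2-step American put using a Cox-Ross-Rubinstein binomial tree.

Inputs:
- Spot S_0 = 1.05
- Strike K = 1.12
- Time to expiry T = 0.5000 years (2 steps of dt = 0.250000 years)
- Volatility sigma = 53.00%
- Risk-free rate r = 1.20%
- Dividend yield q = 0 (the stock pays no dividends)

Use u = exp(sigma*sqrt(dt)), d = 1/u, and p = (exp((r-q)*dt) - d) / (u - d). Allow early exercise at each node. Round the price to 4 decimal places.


Answer: Price = V(0,0) = 0.1928

Derivation:
dt = T/N = 0.250000
u = exp(sigma*sqrt(dt)) = 1.303431; d = 1/u = 0.767206
p = (exp((r-q)*dt) - d) / (u - d) = 0.439738
Discount per step: exp(-r*dt) = 0.997004
Stock lattice S(k, i) with i counting down-moves:
  k=0: S(0,0) = 1.0500
  k=1: S(1,0) = 1.3686; S(1,1) = 0.8056
  k=2: S(2,0) = 1.7839; S(2,1) = 1.0500; S(2,2) = 0.6180
Terminal payoffs V(N, i) = max(K - S_T, 0):
  V(2,0) = 0.000000; V(2,1) = 0.070000; V(2,2) = 0.501965
Backward induction: V(k, i) = exp(-r*dt) * [p * V(k+1, i) + (1-p) * V(k+1, i+1)]; then take max(V_cont, immediate exercise) for American.
  V(1,0) = exp(-r*dt) * [p*0.000000 + (1-p)*0.070000] = 0.039101; exercise = 0.000000; V(1,0) = max -> 0.039101
  V(1,1) = exp(-r*dt) * [p*0.070000 + (1-p)*0.501965] = 0.311079; exercise = 0.314434; V(1,1) = max -> 0.314434
  V(0,0) = exp(-r*dt) * [p*0.039101 + (1-p)*0.314434] = 0.192780; exercise = 0.070000; V(0,0) = max -> 0.192780


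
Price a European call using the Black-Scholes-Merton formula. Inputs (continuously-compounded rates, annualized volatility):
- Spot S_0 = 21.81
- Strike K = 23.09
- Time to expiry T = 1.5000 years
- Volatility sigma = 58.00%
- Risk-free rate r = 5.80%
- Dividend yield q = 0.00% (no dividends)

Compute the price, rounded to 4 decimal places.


d1 = (ln(S/K) + (r - q + 0.5*sigma^2) * T) / (sigma * sqrt(T)) = 0.39736489
d2 = d1 - sigma * sqrt(T) = -0.31298713
exp(-rT) = 0.91667710; exp(-qT) = 1.00000000
C = S_0 * exp(-qT) * N(d1) - K * exp(-rT) * N(d2)
N(d1) = 0.65445080; N(d2) = 0.37714522
C = 21.8100 * 1.00000000 * 0.65445080 - 23.0900 * 0.91667710 * 0.37714522 = 6.2909

Answer: Price = 6.2909


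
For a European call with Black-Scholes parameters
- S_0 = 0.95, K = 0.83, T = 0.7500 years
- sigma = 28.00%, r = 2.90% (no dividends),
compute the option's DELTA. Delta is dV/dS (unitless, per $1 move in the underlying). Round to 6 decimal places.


d1 = 0.7678192934; d2 = 0.5253321803
phi(d1) = 0.2970924923; exp(-qT) = 1.0000000000; exp(-rT) = 0.9784848257
N(d1) = 0.7787027247
Delta = exp(-qT) * N(d1) = 1.0000000000 * 0.7787027247 = 0.778703

Answer: Delta = 0.778703


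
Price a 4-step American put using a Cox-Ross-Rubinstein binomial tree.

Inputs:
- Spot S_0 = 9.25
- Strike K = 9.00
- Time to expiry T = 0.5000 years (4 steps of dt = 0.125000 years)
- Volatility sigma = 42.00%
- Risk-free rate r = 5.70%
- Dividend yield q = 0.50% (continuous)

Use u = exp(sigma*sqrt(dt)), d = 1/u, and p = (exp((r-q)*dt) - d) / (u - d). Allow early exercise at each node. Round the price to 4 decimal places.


Answer: Price = V(0,0) = 0.8305

Derivation:
dt = T/N = 0.125000
u = exp(sigma*sqrt(dt)) = 1.160084; d = 1/u = 0.862007
p = (exp((r-q)*dt) - d) / (u - d) = 0.484822
Discount per step: exp(-r*dt) = 0.992900
Stock lattice S(k, i) with i counting down-moves:
  k=0: S(0,0) = 9.2500
  k=1: S(1,0) = 10.7308; S(1,1) = 7.9736
  k=2: S(2,0) = 12.4486; S(2,1) = 9.2500; S(2,2) = 6.8733
  k=3: S(3,0) = 14.4414; S(3,1) = 10.7308; S(3,2) = 7.9736; S(3,3) = 5.9248
  k=4: S(4,0) = 16.7533; S(4,1) = 12.4486; S(4,2) = 9.2500; S(4,3) = 6.8733; S(4,4) = 5.1072
Terminal payoffs V(N, i) = max(K - S_T, 0):
  V(4,0) = 0.000000; V(4,1) = 0.000000; V(4,2) = 0.000000; V(4,3) = 2.126739; V(4,4) = 3.892787
Backward induction: V(k, i) = exp(-r*dt) * [p * V(k+1, i) + (1-p) * V(k+1, i+1)]; then take max(V_cont, immediate exercise) for American.
  V(3,0) = exp(-r*dt) * [p*0.000000 + (1-p)*0.000000] = 0.000000; exercise = 0.000000; V(3,0) = max -> 0.000000
  V(3,1) = exp(-r*dt) * [p*0.000000 + (1-p)*0.000000] = 0.000000; exercise = 0.000000; V(3,1) = max -> 0.000000
  V(3,2) = exp(-r*dt) * [p*0.000000 + (1-p)*2.126739] = 1.087869; exercise = 1.026440; V(3,2) = max -> 1.087869
  V(3,3) = exp(-r*dt) * [p*2.126739 + (1-p)*3.892787] = 3.015009; exercise = 3.075204; V(3,3) = max -> 3.075204
  V(2,0) = exp(-r*dt) * [p*0.000000 + (1-p)*0.000000] = 0.000000; exercise = 0.000000; V(2,0) = max -> 0.000000
  V(2,1) = exp(-r*dt) * [p*0.000000 + (1-p)*1.087869] = 0.556467; exercise = 0.000000; V(2,1) = max -> 0.556467
  V(2,2) = exp(-r*dt) * [p*1.087869 + (1-p)*3.075204] = 2.096707; exercise = 2.126739; V(2,2) = max -> 2.126739
  V(1,0) = exp(-r*dt) * [p*0.000000 + (1-p)*0.556467] = 0.284644; exercise = 0.000000; V(1,0) = max -> 0.284644
  V(1,1) = exp(-r*dt) * [p*0.556467 + (1-p)*2.126739] = 1.355742; exercise = 1.026440; V(1,1) = max -> 1.355742
  V(0,0) = exp(-r*dt) * [p*0.284644 + (1-p)*1.355742] = 0.830511; exercise = 0.000000; V(0,0) = max -> 0.830511


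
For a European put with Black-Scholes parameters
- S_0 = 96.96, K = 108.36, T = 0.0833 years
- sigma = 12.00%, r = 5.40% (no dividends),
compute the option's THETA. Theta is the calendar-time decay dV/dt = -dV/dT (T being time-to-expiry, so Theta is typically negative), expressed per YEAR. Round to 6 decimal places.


Answer: Theta = 5.745542

Derivation:
d1 = -3.0623741898; d2 = -3.0970082770
phi(d1) = 0.0036683754; exp(-qT) = 1.0000000000; exp(-rT) = 0.9955119017
Theta = -S*exp(-qT)*phi(d1)*sigma/(2*sqrt(T)) + r*K*exp(-rT)*N(-d2) - q*S*exp(-qT)*N(-d1)
N(-d1) = 0.9989020562; N(-d2) = 0.9990225779; sqrt(T) = 0.2886173938
Term 1 = -96.9600 * 1.0000000000 * 0.0036683754 * 0.1200 / (2 * 0.2886173938) = -0.0739426701
Term 2 = 0.0540 * 108.3600 * 0.9955119017 * 0.9990225779 = 5.8194845042
Term 3 = 0 (no dividend yield, q = 0)
Theta = -0.0739426701 + (5.8194845042) + (0.0000000000) = 5.745542


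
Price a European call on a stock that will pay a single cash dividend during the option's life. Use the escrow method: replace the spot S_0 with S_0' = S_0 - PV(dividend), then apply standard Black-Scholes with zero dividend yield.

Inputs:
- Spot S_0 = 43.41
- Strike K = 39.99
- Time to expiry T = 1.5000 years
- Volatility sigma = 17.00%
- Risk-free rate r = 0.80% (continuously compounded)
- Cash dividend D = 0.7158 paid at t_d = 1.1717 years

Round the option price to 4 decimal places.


PV(D) = D * exp(-r * t_d) = 0.7158 * 0.99067020 = 0.70912173
S_0' = S_0 - PV(D) = 43.4100 - 0.70912173 = 42.70087827
d1 = (ln(S_0'/K) + (r + sigma^2/2)*T) / (sigma*sqrt(T)) = 0.47676227
d2 = d1 - sigma*sqrt(T) = 0.26855565
exp(-rT) = 0.98807171
N(d1) = 0.68323429; N(d2) = 0.60586418
C = S_0' * N(d1) - K * exp(-rT) * N(d2) = 42.70087827 * 0.68323429 - 39.9900 * 0.98807171 * 0.60586418 = 5.2352

Answer: Price = 5.2352


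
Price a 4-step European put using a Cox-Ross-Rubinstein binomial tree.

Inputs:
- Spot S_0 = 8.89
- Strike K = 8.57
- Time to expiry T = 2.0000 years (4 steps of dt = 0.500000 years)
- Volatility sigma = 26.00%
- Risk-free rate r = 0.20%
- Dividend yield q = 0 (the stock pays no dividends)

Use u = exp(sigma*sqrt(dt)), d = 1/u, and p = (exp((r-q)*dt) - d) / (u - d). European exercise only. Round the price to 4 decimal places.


Answer: Price = V(0,0) = 1.0778

Derivation:
dt = T/N = 0.500000
u = exp(sigma*sqrt(dt)) = 1.201833; d = 1/u = 0.832062
p = (exp((r-q)*dt) - d) / (u - d) = 0.456873
Discount per step: exp(-r*dt) = 0.999000
Stock lattice S(k, i) with i counting down-moves:
  k=0: S(0,0) = 8.8900
  k=1: S(1,0) = 10.6843; S(1,1) = 7.3970
  k=2: S(2,0) = 12.8407; S(2,1) = 8.8900; S(2,2) = 6.1548
  k=3: S(3,0) = 15.4324; S(3,1) = 10.6843; S(3,2) = 7.3970; S(3,3) = 5.1212
  k=4: S(4,0) = 18.5472; S(4,1) = 12.8407; S(4,2) = 8.8900; S(4,3) = 6.1548; S(4,4) = 4.2611
Terminal payoffs V(N, i) = max(K - S_T, 0):
  V(4,0) = 0.000000; V(4,1) = 0.000000; V(4,2) = 0.000000; V(4,3) = 2.415205; V(4,4) = 4.308863
Backward induction: V(k, i) = exp(-r*dt) * [p * V(k+1, i) + (1-p) * V(k+1, i+1)].
  V(3,0) = exp(-r*dt) * [p*0.000000 + (1-p)*0.000000] = 0.000000
  V(3,1) = exp(-r*dt) * [p*0.000000 + (1-p)*0.000000] = 0.000000
  V(3,2) = exp(-r*dt) * [p*0.000000 + (1-p)*2.415205] = 1.310452
  V(3,3) = exp(-r*dt) * [p*2.415205 + (1-p)*4.308863] = 3.440260
  V(2,0) = exp(-r*dt) * [p*0.000000 + (1-p)*0.000000] = 0.000000
  V(2,1) = exp(-r*dt) * [p*0.000000 + (1-p)*1.310452] = 0.711031
  V(2,2) = exp(-r*dt) * [p*1.310452 + (1-p)*3.440260] = 2.464743
  V(1,0) = exp(-r*dt) * [p*0.000000 + (1-p)*0.711031] = 0.385794
  V(1,1) = exp(-r*dt) * [p*0.711031 + (1-p)*2.464743] = 1.661857
  V(0,0) = exp(-r*dt) * [p*0.385794 + (1-p)*1.661857] = 1.077780


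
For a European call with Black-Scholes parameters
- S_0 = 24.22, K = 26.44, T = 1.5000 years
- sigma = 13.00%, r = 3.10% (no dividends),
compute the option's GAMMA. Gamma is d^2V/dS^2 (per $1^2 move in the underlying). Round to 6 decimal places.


d1 = -0.1791536502; d2 = -0.3383704835
phi(d1) = 0.3925911465; exp(-qT) = 1.0000000000; exp(-rT) = 0.9545645606
Gamma = exp(-qT) * phi(d1) / (S * sigma * sqrt(T)) = 1.0000000000 * 0.3925911465 / (24.2200 * 0.1300 * 1.2247448714) = 0.101807

Answer: Gamma = 0.101807


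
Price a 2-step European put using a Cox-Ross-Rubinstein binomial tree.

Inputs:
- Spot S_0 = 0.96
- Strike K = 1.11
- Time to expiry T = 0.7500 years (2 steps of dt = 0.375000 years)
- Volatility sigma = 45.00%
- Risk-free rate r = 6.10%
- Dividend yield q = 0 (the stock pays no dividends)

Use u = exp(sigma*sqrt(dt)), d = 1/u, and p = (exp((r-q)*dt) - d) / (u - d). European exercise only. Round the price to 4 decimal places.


dt = T/N = 0.375000
u = exp(sigma*sqrt(dt)) = 1.317278; d = 1/u = 0.759141
p = (exp((r-q)*dt) - d) / (u - d) = 0.472998
Discount per step: exp(-r*dt) = 0.977385
Stock lattice S(k, i) with i counting down-moves:
  k=0: S(0,0) = 0.9600
  k=1: S(1,0) = 1.2646; S(1,1) = 0.7288
  k=2: S(2,0) = 1.6658; S(2,1) = 0.9600; S(2,2) = 0.5532
Terminal payoffs V(N, i) = max(K - S_T, 0):
  V(2,0) = 0.000000; V(2,1) = 0.150000; V(2,2) = 0.556757
Backward induction: V(k, i) = exp(-r*dt) * [p * V(k+1, i) + (1-p) * V(k+1, i+1)].
  V(1,0) = exp(-r*dt) * [p*0.000000 + (1-p)*0.150000] = 0.077263
  V(1,1) = exp(-r*dt) * [p*0.150000 + (1-p)*0.556757] = 0.356121
  V(0,0) = exp(-r*dt) * [p*0.077263 + (1-p)*0.356121] = 0.219151

Answer: Price = V(0,0) = 0.2192


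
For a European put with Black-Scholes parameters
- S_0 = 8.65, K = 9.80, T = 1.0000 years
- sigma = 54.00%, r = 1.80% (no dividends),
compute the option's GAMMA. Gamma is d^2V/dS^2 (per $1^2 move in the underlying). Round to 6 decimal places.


d1 = 0.0721795098; d2 = -0.4678204902
phi(d1) = 0.3979044118; exp(-qT) = 1.0000000000; exp(-rT) = 0.9821610324
Gamma = exp(-qT) * phi(d1) / (S * sigma * sqrt(T)) = 1.0000000000 * 0.3979044118 / (8.6500 * 0.5400 * 1.0000000000) = 0.085186

Answer: Gamma = 0.085186


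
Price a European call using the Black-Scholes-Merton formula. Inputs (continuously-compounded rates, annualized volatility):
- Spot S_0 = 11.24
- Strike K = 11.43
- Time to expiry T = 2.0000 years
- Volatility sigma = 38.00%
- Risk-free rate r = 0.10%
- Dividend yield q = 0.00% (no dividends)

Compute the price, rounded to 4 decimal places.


Answer: Price = 2.3161

Derivation:
d1 = (ln(S/K) + (r - q + 0.5*sigma^2) * T) / (sigma * sqrt(T)) = 0.24123016
d2 = d1 - sigma * sqrt(T) = -0.29617099
exp(-rT) = 0.99800200; exp(-qT) = 1.00000000
C = S_0 * exp(-qT) * N(d1) - K * exp(-rT) * N(d2)
N(d1) = 0.59531163; N(d2) = 0.38354975
C = 11.2400 * 1.00000000 * 0.59531163 - 11.4300 * 0.99800200 * 0.38354975 = 2.3161


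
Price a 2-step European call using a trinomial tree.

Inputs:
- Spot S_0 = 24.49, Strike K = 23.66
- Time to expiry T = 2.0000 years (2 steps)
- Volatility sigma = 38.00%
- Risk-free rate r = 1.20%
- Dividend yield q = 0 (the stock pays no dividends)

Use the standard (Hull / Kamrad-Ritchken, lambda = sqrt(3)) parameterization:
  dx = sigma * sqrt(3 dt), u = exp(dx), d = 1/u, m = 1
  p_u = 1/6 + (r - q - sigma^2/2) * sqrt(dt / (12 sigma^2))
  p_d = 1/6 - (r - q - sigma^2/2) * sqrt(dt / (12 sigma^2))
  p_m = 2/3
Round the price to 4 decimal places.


dt = T/N = 1.000000; dx = sigma*sqrt(3*dt) = 0.658179
u = exp(dx) = 1.931273; d = 1/u = 0.517793
p_u = 0.120934, p_m = 0.666667, p_d = 0.212399
Discount per step: exp(-r*dt) = 0.988072
Stock lattice S(k, j) with j the centered position index:
  k=0: S(0,+0) = 24.4900
  k=1: S(1,-1) = 12.6808; S(1,+0) = 24.4900; S(1,+1) = 47.2969
  k=2: S(2,-2) = 6.5660; S(2,-1) = 12.6808; S(2,+0) = 24.4900; S(2,+1) = 47.2969; S(2,+2) = 91.3432
Terminal payoffs V(N, j) = max(S_T - K, 0):
  V(2,-2) = 0.000000; V(2,-1) = 0.000000; V(2,+0) = 0.830000; V(2,+1) = 23.636873; V(2,+2) = 67.683167
Backward induction: V(k, j) = exp(-r*dt) * [p_u * V(k+1, j+1) + p_m * V(k+1, j) + p_d * V(k+1, j-1)]
  V(1,-1) = exp(-r*dt) * [p_u*0.830000 + p_m*0.000000 + p_d*0.000000] = 0.099178
  V(1,+0) = exp(-r*dt) * [p_u*23.636873 + p_m*0.830000 + p_d*0.000000] = 3.371148
  V(1,+1) = exp(-r*dt) * [p_u*67.683167 + p_m*23.636873 + p_d*0.830000] = 23.831729
  V(0,+0) = exp(-r*dt) * [p_u*23.831729 + p_m*3.371148 + p_d*0.099178] = 5.089137

Answer: Price = V(0,0) = 5.0891


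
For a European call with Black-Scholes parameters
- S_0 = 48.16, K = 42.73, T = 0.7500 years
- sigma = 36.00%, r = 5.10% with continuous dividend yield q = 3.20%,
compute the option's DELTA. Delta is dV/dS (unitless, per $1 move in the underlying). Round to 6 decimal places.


Answer: Delta = 0.703732

Derivation:
d1 = 0.5852970188; d2 = 0.2735278735
phi(d1) = 0.3361409095; exp(-qT) = 0.9762857098; exp(-rT) = 0.9624722927
N(d1) = 0.7208259905
Delta = exp(-qT) * N(d1) = 0.9762857098 * 0.7208259905 = 0.703732


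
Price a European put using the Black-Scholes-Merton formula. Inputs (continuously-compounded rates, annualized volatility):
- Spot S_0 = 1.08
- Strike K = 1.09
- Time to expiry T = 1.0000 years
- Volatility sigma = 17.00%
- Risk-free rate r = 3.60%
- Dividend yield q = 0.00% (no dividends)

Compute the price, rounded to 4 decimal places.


Answer: Price = 0.0588

Derivation:
d1 = (ln(S/K) + (r - q + 0.5*sigma^2) * T) / (sigma * sqrt(T)) = 0.24254909
d2 = d1 - sigma * sqrt(T) = 0.07254909
exp(-rT) = 0.96464029; exp(-qT) = 1.00000000
P = K * exp(-rT) * N(-d2) - S_0 * exp(-qT) * N(-d1)
N(-d1) = 0.40417736; N(-d2) = 0.47108247
P = 1.0900 * 0.96464029 * 0.47108247 - 1.0800 * 1.00000000 * 0.40417736 = 0.0588


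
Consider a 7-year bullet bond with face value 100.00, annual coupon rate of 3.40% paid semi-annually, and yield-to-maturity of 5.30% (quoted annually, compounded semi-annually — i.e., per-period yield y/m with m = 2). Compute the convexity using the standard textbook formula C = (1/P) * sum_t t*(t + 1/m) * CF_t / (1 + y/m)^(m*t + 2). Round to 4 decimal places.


Coupon per period c = face * coupon_rate / m = 1.700000
Periods per year m = 2; per-period yield y/m = 0.026500
Number of cashflows N = 14
Cashflows (t years, CF_t, discount factor 1/(1+y/m)^(m*t), PV):
  t = 0.5000: CF_t = 1.700000, DF = 0.974184, PV = 1.656113
  t = 1.0000: CF_t = 1.700000, DF = 0.949035, PV = 1.613359
  t = 1.5000: CF_t = 1.700000, DF = 0.924535, PV = 1.571709
  t = 2.0000: CF_t = 1.700000, DF = 0.900667, PV = 1.531134
  t = 2.5000: CF_t = 1.700000, DF = 0.877415, PV = 1.491606
  t = 3.0000: CF_t = 1.700000, DF = 0.854764, PV = 1.453099
  t = 3.5000: CF_t = 1.700000, DF = 0.832698, PV = 1.415586
  t = 4.0000: CF_t = 1.700000, DF = 0.811201, PV = 1.379041
  t = 4.5000: CF_t = 1.700000, DF = 0.790259, PV = 1.343440
  t = 5.0000: CF_t = 1.700000, DF = 0.769858, PV = 1.308758
  t = 5.5000: CF_t = 1.700000, DF = 0.749983, PV = 1.274971
  t = 6.0000: CF_t = 1.700000, DF = 0.730622, PV = 1.242057
  t = 6.5000: CF_t = 1.700000, DF = 0.711760, PV = 1.209992
  t = 7.0000: CF_t = 101.700000, DF = 0.693385, PV = 70.517288
Price P = sum_t PV_t = 89.008153
Convexity numerator sum_t t*(t + 1/m) * CF_t / (1+y/m)^(m*t + 2):
  t = 0.5000: term = 0.785854
  t = 1.0000: term = 2.296701
  t = 1.5000: term = 4.474818
  t = 2.0000: term = 7.265495
  t = 2.5000: term = 10.616895
  t = 3.0000: term = 14.479934
  t = 3.5000: term = 18.808163
  t = 4.0000: term = 23.557646
  t = 4.5000: term = 28.686856
  t = 5.0000: term = 34.156564
  t = 5.5000: term = 39.929738
  t = 6.0000: term = 45.971447
  t = 6.5000: term = 52.248763
  t = 7.0000: term = 3513.476046
Convexity = (1/P) * sum = 3796.754920 / 89.008153 = 42.656260

Answer: Convexity = 42.6563


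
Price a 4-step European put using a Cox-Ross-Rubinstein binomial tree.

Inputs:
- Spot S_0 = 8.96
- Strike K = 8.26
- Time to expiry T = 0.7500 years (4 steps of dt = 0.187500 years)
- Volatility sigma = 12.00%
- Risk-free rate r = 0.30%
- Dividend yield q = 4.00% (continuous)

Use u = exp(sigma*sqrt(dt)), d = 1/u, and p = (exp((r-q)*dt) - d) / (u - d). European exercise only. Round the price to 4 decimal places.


Answer: Price = V(0,0) = 0.1706

Derivation:
dt = T/N = 0.187500
u = exp(sigma*sqrt(dt)) = 1.053335; d = 1/u = 0.949365
p = (exp((r-q)*dt) - d) / (u - d) = 0.420517
Discount per step: exp(-r*dt) = 0.999438
Stock lattice S(k, i) with i counting down-moves:
  k=0: S(0,0) = 8.9600
  k=1: S(1,0) = 9.4379; S(1,1) = 8.5063
  k=2: S(2,0) = 9.9413; S(2,1) = 8.9600; S(2,2) = 8.0756
  k=3: S(3,0) = 10.4715; S(3,1) = 9.4379; S(3,2) = 8.5063; S(3,3) = 7.6667
  k=4: S(4,0) = 11.0300; S(4,1) = 9.9413; S(4,2) = 8.9600; S(4,3) = 8.0756; S(4,4) = 7.2785
Terminal payoffs V(N, i) = max(K - S_T, 0):
  V(4,0) = 0.000000; V(4,1) = 0.000000; V(4,2) = 0.000000; V(4,3) = 0.184400; V(4,4) = 0.981505
Backward induction: V(k, i) = exp(-r*dt) * [p * V(k+1, i) + (1-p) * V(k+1, i+1)].
  V(3,0) = exp(-r*dt) * [p*0.000000 + (1-p)*0.000000] = 0.000000
  V(3,1) = exp(-r*dt) * [p*0.000000 + (1-p)*0.000000] = 0.000000
  V(3,2) = exp(-r*dt) * [p*0.000000 + (1-p)*0.184400] = 0.106796
  V(3,3) = exp(-r*dt) * [p*0.184400 + (1-p)*0.981505] = 0.645945
  V(2,0) = exp(-r*dt) * [p*0.000000 + (1-p)*0.000000] = 0.000000
  V(2,1) = exp(-r*dt) * [p*0.000000 + (1-p)*0.106796] = 0.061852
  V(2,2) = exp(-r*dt) * [p*0.106796 + (1-p)*0.645945] = 0.418988
  V(1,0) = exp(-r*dt) * [p*0.000000 + (1-p)*0.061852] = 0.035822
  V(1,1) = exp(-r*dt) * [p*0.061852 + (1-p)*0.418988] = 0.268655
  V(0,0) = exp(-r*dt) * [p*0.035822 + (1-p)*0.268655] = 0.170649


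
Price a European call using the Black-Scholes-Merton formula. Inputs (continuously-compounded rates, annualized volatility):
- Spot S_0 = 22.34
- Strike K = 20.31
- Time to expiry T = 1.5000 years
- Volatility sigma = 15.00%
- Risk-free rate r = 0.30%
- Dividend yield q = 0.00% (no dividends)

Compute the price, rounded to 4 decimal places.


Answer: Price = 2.8413

Derivation:
d1 = (ln(S/K) + (r - q + 0.5*sigma^2) * T) / (sigma * sqrt(T)) = 0.63491002
d2 = d1 - sigma * sqrt(T) = 0.45119829
exp(-rT) = 0.99551011; exp(-qT) = 1.00000000
C = S_0 * exp(-qT) * N(d1) - K * exp(-rT) * N(d2)
N(d1) = 0.73725645; N(d2) = 0.67407668
C = 22.3400 * 1.00000000 * 0.73725645 - 20.3100 * 0.99551011 * 0.67407668 = 2.8413


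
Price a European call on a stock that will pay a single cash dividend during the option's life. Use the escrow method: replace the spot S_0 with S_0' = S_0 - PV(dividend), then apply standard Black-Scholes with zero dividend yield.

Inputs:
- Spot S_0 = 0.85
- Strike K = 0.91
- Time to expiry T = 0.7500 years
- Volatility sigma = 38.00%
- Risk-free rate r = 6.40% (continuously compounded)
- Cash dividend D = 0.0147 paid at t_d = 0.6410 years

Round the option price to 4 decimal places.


Answer: Price = 0.0963

Derivation:
PV(D) = D * exp(-r * t_d) = 0.0147 * 0.95980609 = 0.01410915
S_0' = S_0 - PV(D) = 0.8500 - 0.01410915 = 0.83589085
d1 = (ln(S_0'/K) + (r + sigma^2/2)*T) / (sigma*sqrt(T)) = 0.05227586
d2 = d1 - sigma*sqrt(T) = -0.27681380
exp(-rT) = 0.95313379
N(d1) = 0.52084555; N(d2) = 0.39096154
C = S_0' * N(d1) - K * exp(-rT) * N(d2) = 0.83589085 * 0.52084555 - 0.9100 * 0.95313379 * 0.39096154 = 0.0963


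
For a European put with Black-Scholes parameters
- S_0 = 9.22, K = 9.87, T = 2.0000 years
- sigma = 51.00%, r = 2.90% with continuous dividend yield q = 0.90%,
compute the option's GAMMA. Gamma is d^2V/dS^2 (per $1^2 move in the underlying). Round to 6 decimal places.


d1 = 0.3216298544; d2 = -0.3996190624
phi(d1) = 0.3788323899; exp(-qT) = 0.9821610324; exp(-rT) = 0.9436499474
Gamma = exp(-qT) * phi(d1) / (S * sigma * sqrt(T)) = 0.9821610324 * 0.3788323899 / (9.2200 * 0.5100 * 1.4142135624) = 0.055952

Answer: Gamma = 0.055952


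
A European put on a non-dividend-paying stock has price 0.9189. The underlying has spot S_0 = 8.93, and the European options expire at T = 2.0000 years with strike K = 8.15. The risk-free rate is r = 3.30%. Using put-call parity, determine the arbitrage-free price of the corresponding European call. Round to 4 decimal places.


Answer: Call price = 2.2194

Derivation:
Put-call parity: C - P = S_0 * exp(-qT) - K * exp(-rT).
S_0 * exp(-qT) = 8.9300 * 1.00000000 = 8.93000000
K * exp(-rT) = 8.1500 * 0.93613086 = 7.62946654
C = P + S*exp(-qT) - K*exp(-rT)
C = 0.9189 + 8.93000000 - 7.62946654 = 2.2194


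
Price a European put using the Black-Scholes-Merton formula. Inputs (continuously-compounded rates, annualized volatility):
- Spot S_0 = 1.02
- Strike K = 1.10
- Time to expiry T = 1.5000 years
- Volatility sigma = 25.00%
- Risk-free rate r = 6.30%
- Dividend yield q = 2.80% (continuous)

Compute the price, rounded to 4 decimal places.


d1 = (ln(S/K) + (r - q + 0.5*sigma^2) * T) / (sigma * sqrt(T)) = 0.07795076
d2 = d1 - sigma * sqrt(T) = -0.22823546
exp(-rT) = 0.90982773; exp(-qT) = 0.95886978
P = K * exp(-rT) * N(-d2) - S_0 * exp(-qT) * N(-d1)
N(-d1) = 0.46893361; N(-d2) = 0.59026840
P = 1.1000 * 0.90982773 * 0.59026840 - 1.0200 * 0.95886978 * 0.46893361 = 0.1321

Answer: Price = 0.1321


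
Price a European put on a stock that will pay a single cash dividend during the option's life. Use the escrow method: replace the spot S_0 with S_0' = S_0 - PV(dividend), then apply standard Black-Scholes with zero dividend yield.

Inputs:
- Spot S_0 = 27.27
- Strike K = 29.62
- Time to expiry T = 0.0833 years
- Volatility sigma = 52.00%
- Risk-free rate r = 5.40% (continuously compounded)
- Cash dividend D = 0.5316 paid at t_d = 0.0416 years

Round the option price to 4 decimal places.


Answer: Price = 3.3994

Derivation:
PV(D) = D * exp(-r * t_d) = 0.5316 * 0.99775612 = 0.53040715
S_0' = S_0 - PV(D) = 27.2700 - 0.53040715 = 26.73959285
d1 = (ln(S_0'/K) + (r + sigma^2/2)*T) / (sigma*sqrt(T)) = -0.57664913
d2 = d1 - sigma*sqrt(T) = -0.72673017
exp(-rT) = 0.99551190
N(-d1) = 0.71791175; N(-d2) = 0.76630437
P = K * exp(-rT) * N(-d2) - S_0' * N(-d1) = 29.6200 * 0.99551190 * 0.76630437 - 26.73959285 * 0.71791175 = 3.3994


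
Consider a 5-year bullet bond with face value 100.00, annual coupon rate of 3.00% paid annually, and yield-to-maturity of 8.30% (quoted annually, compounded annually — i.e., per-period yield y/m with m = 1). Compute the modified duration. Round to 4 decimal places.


Answer: Modified duration = 4.3169

Derivation:
Coupon per period c = face * coupon_rate / m = 3.000000
Periods per year m = 1; per-period yield y/m = 0.083000
Number of cashflows N = 5
Cashflows (t years, CF_t, discount factor 1/(1+y/m)^(m*t), PV):
  t = 1.0000: CF_t = 3.000000, DF = 0.923361, PV = 2.770083
  t = 2.0000: CF_t = 3.000000, DF = 0.852596, PV = 2.557787
  t = 3.0000: CF_t = 3.000000, DF = 0.787254, PV = 2.361761
  t = 4.0000: CF_t = 3.000000, DF = 0.726919, PV = 2.180758
  t = 5.0000: CF_t = 103.000000, DF = 0.671209, PV = 69.134518
Price P = sum_t PV_t = 79.004907
First compute Macaulay numerator sum_t t * PV_t:
  t * PV_t at t = 1.0000: 2.770083
  t * PV_t at t = 2.0000: 5.115574
  t * PV_t at t = 3.0000: 7.085282
  t * PV_t at t = 4.0000: 8.723031
  t * PV_t at t = 5.0000: 345.672592
Macaulay duration D = 369.366562 / 79.004907 = 4.675236
Modified duration = D / (1 + y/m) = 4.675236 / (1 + 0.083000) = 4.316930


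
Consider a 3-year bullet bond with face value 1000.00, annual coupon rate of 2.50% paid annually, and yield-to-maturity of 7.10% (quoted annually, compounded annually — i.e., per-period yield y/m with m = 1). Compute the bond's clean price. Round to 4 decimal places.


Coupon per period c = face * coupon_rate / m = 25.000000
Periods per year m = 1; per-period yield y/m = 0.071000
Number of cashflows N = 3
Cashflows (t years, CF_t, discount factor 1/(1+y/m)^(m*t), PV):
  t = 1.0000: CF_t = 25.000000, DF = 0.933707, PV = 23.342670
  t = 2.0000: CF_t = 25.000000, DF = 0.871808, PV = 21.795210
  t = 3.0000: CF_t = 1025.000000, DF = 0.814013, PV = 834.363799
Price P = sum_t PV_t = 879.501680

Answer: Price = 879.5017


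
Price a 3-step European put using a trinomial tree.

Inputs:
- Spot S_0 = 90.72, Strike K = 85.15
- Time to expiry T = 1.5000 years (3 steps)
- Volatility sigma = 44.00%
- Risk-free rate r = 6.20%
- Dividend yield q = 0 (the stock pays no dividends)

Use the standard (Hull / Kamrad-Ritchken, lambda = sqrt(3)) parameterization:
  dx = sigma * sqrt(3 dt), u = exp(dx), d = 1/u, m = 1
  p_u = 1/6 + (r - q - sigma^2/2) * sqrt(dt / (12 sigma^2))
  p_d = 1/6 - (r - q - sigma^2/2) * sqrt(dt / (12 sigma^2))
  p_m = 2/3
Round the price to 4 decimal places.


Answer: Price = V(0,0) = 11.2794

Derivation:
dt = T/N = 0.500000; dx = sigma*sqrt(3*dt) = 0.538888
u = exp(dx) = 1.714099; d = 1/u = 0.583397
p_u = 0.150522, p_m = 0.666667, p_d = 0.182811
Discount per step: exp(-r*dt) = 0.969476
Stock lattice S(k, j) with j the centered position index:
  k=0: S(0,+0) = 90.7200
  k=1: S(1,-1) = 52.9258; S(1,+0) = 90.7200; S(1,+1) = 155.5031
  k=2: S(2,-2) = 30.8767; S(2,-1) = 52.9258; S(2,+0) = 90.7200; S(2,+1) = 155.5031; S(2,+2) = 266.5477
  k=3: S(3,-3) = 18.0134; S(3,-2) = 30.8767; S(3,-1) = 52.9258; S(3,+0) = 90.7200; S(3,+1) = 155.5031; S(3,+2) = 266.5477; S(3,+3) = 456.8893
Terminal payoffs V(N, j) = max(K - S_T, 0):
  V(3,-3) = 67.136624; V(3,-2) = 54.273285; V(3,-1) = 32.224244; V(3,+0) = 0.000000; V(3,+1) = 0.000000; V(3,+2) = 0.000000; V(3,+3) = 0.000000
Backward induction: V(k, j) = exp(-r*dt) * [p_u * V(k+1, j+1) + p_m * V(k+1, j) + p_d * V(k+1, j-1)]
  V(2,-2) = exp(-r*dt) * [p_u*32.224244 + p_m*54.273285 + p_d*67.136624] = 51.678838
  V(2,-1) = exp(-r*dt) * [p_u*0.000000 + p_m*32.224244 + p_d*54.273285] = 30.445978
  V(2,+0) = exp(-r*dt) * [p_u*0.000000 + p_m*0.000000 + p_d*32.224244] = 5.711130
  V(2,+1) = exp(-r*dt) * [p_u*0.000000 + p_m*0.000000 + p_d*0.000000] = 0.000000
  V(2,+2) = exp(-r*dt) * [p_u*0.000000 + p_m*0.000000 + p_d*0.000000] = 0.000000
  V(1,-1) = exp(-r*dt) * [p_u*5.711130 + p_m*30.445978 + p_d*51.678838] = 29.670250
  V(1,+0) = exp(-r*dt) * [p_u*0.000000 + p_m*5.711130 + p_d*30.445978] = 9.087166
  V(1,+1) = exp(-r*dt) * [p_u*0.000000 + p_m*0.000000 + p_d*5.711130] = 1.012188
  V(0,+0) = exp(-r*dt) * [p_u*1.012188 + p_m*9.087166 + p_d*29.670250] = 11.279380


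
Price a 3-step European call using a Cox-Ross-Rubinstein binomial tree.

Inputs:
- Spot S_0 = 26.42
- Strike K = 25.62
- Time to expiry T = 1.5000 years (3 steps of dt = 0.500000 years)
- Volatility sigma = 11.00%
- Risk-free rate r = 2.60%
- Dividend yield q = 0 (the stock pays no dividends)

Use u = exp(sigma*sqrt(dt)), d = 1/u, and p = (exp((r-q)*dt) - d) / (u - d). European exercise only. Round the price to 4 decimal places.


Answer: Price = V(0,0) = 2.5165

Derivation:
dt = T/N = 0.500000
u = exp(sigma*sqrt(dt)) = 1.080887; d = 1/u = 0.925166
p = (exp((r-q)*dt) - d) / (u - d) = 0.564592
Discount per step: exp(-r*dt) = 0.987084
Stock lattice S(k, i) with i counting down-moves:
  k=0: S(0,0) = 26.4200
  k=1: S(1,0) = 28.5570; S(1,1) = 24.4429
  k=2: S(2,0) = 30.8669; S(2,1) = 26.4200; S(2,2) = 22.6137
  k=3: S(3,0) = 33.3636; S(3,1) = 28.5570; S(3,2) = 24.4429; S(3,3) = 20.9215
Terminal payoffs V(N, i) = max(S_T - K, 0):
  V(3,0) = 7.743635; V(3,1) = 2.937027; V(3,2) = 0.000000; V(3,3) = 0.000000
Backward induction: V(k, i) = exp(-r*dt) * [p * V(k+1, i) + (1-p) * V(k+1, i+1)].
  V(2,0) = exp(-r*dt) * [p*7.743635 + (1-p)*2.937027] = 5.577816
  V(2,1) = exp(-r*dt) * [p*2.937027 + (1-p)*0.000000] = 1.636806
  V(2,2) = exp(-r*dt) * [p*0.000000 + (1-p)*0.000000] = 0.000000
  V(1,0) = exp(-r*dt) * [p*5.577816 + (1-p)*1.636806] = 3.811991
  V(1,1) = exp(-r*dt) * [p*1.636806 + (1-p)*0.000000] = 0.912192
  V(0,0) = exp(-r*dt) * [p*3.811991 + (1-p)*0.912192] = 2.516468
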